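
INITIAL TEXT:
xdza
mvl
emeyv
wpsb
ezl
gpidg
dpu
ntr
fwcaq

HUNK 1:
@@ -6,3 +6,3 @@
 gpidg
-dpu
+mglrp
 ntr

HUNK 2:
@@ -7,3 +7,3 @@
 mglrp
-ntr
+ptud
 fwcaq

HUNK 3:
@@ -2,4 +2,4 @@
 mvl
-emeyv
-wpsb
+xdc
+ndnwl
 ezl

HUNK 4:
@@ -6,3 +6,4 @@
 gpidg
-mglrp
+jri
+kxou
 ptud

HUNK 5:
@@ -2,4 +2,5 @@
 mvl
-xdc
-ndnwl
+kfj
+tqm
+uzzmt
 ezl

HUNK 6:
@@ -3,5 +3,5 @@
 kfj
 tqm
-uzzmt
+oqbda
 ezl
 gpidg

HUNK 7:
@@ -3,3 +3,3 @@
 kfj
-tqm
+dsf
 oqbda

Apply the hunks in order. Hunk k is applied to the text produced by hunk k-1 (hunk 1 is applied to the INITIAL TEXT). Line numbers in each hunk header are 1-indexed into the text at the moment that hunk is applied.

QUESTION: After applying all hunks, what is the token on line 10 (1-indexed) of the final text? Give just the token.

Answer: ptud

Derivation:
Hunk 1: at line 6 remove [dpu] add [mglrp] -> 9 lines: xdza mvl emeyv wpsb ezl gpidg mglrp ntr fwcaq
Hunk 2: at line 7 remove [ntr] add [ptud] -> 9 lines: xdza mvl emeyv wpsb ezl gpidg mglrp ptud fwcaq
Hunk 3: at line 2 remove [emeyv,wpsb] add [xdc,ndnwl] -> 9 lines: xdza mvl xdc ndnwl ezl gpidg mglrp ptud fwcaq
Hunk 4: at line 6 remove [mglrp] add [jri,kxou] -> 10 lines: xdza mvl xdc ndnwl ezl gpidg jri kxou ptud fwcaq
Hunk 5: at line 2 remove [xdc,ndnwl] add [kfj,tqm,uzzmt] -> 11 lines: xdza mvl kfj tqm uzzmt ezl gpidg jri kxou ptud fwcaq
Hunk 6: at line 3 remove [uzzmt] add [oqbda] -> 11 lines: xdza mvl kfj tqm oqbda ezl gpidg jri kxou ptud fwcaq
Hunk 7: at line 3 remove [tqm] add [dsf] -> 11 lines: xdza mvl kfj dsf oqbda ezl gpidg jri kxou ptud fwcaq
Final line 10: ptud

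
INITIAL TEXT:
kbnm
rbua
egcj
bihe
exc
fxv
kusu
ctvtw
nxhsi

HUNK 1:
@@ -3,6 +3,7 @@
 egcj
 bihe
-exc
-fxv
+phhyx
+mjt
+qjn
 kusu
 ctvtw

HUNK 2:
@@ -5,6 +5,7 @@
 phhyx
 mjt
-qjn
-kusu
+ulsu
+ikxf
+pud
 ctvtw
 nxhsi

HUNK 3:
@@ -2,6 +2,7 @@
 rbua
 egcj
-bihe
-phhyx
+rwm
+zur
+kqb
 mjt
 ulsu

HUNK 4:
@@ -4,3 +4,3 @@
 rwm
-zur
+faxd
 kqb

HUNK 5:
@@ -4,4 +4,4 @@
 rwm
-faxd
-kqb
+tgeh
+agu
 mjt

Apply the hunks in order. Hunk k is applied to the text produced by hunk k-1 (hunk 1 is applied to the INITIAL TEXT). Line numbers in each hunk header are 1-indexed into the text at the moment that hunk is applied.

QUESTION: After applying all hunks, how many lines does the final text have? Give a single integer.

Answer: 12

Derivation:
Hunk 1: at line 3 remove [exc,fxv] add [phhyx,mjt,qjn] -> 10 lines: kbnm rbua egcj bihe phhyx mjt qjn kusu ctvtw nxhsi
Hunk 2: at line 5 remove [qjn,kusu] add [ulsu,ikxf,pud] -> 11 lines: kbnm rbua egcj bihe phhyx mjt ulsu ikxf pud ctvtw nxhsi
Hunk 3: at line 2 remove [bihe,phhyx] add [rwm,zur,kqb] -> 12 lines: kbnm rbua egcj rwm zur kqb mjt ulsu ikxf pud ctvtw nxhsi
Hunk 4: at line 4 remove [zur] add [faxd] -> 12 lines: kbnm rbua egcj rwm faxd kqb mjt ulsu ikxf pud ctvtw nxhsi
Hunk 5: at line 4 remove [faxd,kqb] add [tgeh,agu] -> 12 lines: kbnm rbua egcj rwm tgeh agu mjt ulsu ikxf pud ctvtw nxhsi
Final line count: 12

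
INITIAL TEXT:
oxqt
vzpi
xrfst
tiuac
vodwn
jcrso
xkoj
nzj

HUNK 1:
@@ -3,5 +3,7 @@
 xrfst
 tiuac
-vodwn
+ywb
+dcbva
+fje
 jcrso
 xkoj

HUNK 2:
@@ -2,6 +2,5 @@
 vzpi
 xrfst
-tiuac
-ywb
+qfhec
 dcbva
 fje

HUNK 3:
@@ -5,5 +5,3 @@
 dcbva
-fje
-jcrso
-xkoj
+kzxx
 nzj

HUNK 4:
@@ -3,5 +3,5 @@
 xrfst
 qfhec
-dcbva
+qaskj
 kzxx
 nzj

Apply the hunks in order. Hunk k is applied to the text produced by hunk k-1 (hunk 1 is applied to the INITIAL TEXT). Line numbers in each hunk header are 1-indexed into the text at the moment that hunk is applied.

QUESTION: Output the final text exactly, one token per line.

Answer: oxqt
vzpi
xrfst
qfhec
qaskj
kzxx
nzj

Derivation:
Hunk 1: at line 3 remove [vodwn] add [ywb,dcbva,fje] -> 10 lines: oxqt vzpi xrfst tiuac ywb dcbva fje jcrso xkoj nzj
Hunk 2: at line 2 remove [tiuac,ywb] add [qfhec] -> 9 lines: oxqt vzpi xrfst qfhec dcbva fje jcrso xkoj nzj
Hunk 3: at line 5 remove [fje,jcrso,xkoj] add [kzxx] -> 7 lines: oxqt vzpi xrfst qfhec dcbva kzxx nzj
Hunk 4: at line 3 remove [dcbva] add [qaskj] -> 7 lines: oxqt vzpi xrfst qfhec qaskj kzxx nzj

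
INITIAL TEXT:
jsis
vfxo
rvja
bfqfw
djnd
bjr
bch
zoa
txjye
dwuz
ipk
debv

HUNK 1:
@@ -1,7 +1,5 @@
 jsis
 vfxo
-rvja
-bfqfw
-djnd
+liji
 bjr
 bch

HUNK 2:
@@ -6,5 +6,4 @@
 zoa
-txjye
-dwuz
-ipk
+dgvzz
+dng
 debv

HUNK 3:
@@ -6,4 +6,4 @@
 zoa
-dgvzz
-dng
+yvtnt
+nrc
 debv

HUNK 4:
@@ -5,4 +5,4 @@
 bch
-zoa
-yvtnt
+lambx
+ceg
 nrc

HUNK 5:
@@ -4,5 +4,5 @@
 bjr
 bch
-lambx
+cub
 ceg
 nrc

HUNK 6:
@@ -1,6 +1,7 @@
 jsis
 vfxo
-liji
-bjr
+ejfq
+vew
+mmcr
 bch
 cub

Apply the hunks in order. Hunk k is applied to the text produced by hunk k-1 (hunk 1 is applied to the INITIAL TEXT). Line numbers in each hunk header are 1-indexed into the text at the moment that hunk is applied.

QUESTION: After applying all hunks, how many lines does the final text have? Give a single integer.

Hunk 1: at line 1 remove [rvja,bfqfw,djnd] add [liji] -> 10 lines: jsis vfxo liji bjr bch zoa txjye dwuz ipk debv
Hunk 2: at line 6 remove [txjye,dwuz,ipk] add [dgvzz,dng] -> 9 lines: jsis vfxo liji bjr bch zoa dgvzz dng debv
Hunk 3: at line 6 remove [dgvzz,dng] add [yvtnt,nrc] -> 9 lines: jsis vfxo liji bjr bch zoa yvtnt nrc debv
Hunk 4: at line 5 remove [zoa,yvtnt] add [lambx,ceg] -> 9 lines: jsis vfxo liji bjr bch lambx ceg nrc debv
Hunk 5: at line 4 remove [lambx] add [cub] -> 9 lines: jsis vfxo liji bjr bch cub ceg nrc debv
Hunk 6: at line 1 remove [liji,bjr] add [ejfq,vew,mmcr] -> 10 lines: jsis vfxo ejfq vew mmcr bch cub ceg nrc debv
Final line count: 10

Answer: 10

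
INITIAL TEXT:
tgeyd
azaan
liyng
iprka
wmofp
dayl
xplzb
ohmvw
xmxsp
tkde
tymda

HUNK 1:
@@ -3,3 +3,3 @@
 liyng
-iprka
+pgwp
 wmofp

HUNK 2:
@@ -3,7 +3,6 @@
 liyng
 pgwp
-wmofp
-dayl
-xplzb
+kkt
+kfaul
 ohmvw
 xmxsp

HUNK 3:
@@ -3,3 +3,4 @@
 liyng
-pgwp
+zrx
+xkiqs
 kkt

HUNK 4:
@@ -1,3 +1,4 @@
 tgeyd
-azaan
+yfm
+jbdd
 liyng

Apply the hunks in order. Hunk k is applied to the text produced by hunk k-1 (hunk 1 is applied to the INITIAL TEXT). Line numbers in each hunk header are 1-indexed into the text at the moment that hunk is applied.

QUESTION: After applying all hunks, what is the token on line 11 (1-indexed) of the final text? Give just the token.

Hunk 1: at line 3 remove [iprka] add [pgwp] -> 11 lines: tgeyd azaan liyng pgwp wmofp dayl xplzb ohmvw xmxsp tkde tymda
Hunk 2: at line 3 remove [wmofp,dayl,xplzb] add [kkt,kfaul] -> 10 lines: tgeyd azaan liyng pgwp kkt kfaul ohmvw xmxsp tkde tymda
Hunk 3: at line 3 remove [pgwp] add [zrx,xkiqs] -> 11 lines: tgeyd azaan liyng zrx xkiqs kkt kfaul ohmvw xmxsp tkde tymda
Hunk 4: at line 1 remove [azaan] add [yfm,jbdd] -> 12 lines: tgeyd yfm jbdd liyng zrx xkiqs kkt kfaul ohmvw xmxsp tkde tymda
Final line 11: tkde

Answer: tkde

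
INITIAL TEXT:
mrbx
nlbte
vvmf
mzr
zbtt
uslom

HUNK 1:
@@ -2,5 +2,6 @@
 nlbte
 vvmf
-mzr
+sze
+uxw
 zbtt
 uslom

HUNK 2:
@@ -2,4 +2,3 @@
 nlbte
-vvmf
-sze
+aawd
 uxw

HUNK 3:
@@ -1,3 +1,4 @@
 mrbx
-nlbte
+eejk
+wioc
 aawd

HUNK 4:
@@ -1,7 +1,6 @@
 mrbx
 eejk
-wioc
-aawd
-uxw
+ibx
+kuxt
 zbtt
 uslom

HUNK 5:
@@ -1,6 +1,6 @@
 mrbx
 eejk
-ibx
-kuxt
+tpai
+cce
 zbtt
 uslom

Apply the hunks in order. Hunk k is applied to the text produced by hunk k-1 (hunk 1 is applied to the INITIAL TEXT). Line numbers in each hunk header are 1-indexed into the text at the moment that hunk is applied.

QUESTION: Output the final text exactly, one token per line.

Answer: mrbx
eejk
tpai
cce
zbtt
uslom

Derivation:
Hunk 1: at line 2 remove [mzr] add [sze,uxw] -> 7 lines: mrbx nlbte vvmf sze uxw zbtt uslom
Hunk 2: at line 2 remove [vvmf,sze] add [aawd] -> 6 lines: mrbx nlbte aawd uxw zbtt uslom
Hunk 3: at line 1 remove [nlbte] add [eejk,wioc] -> 7 lines: mrbx eejk wioc aawd uxw zbtt uslom
Hunk 4: at line 1 remove [wioc,aawd,uxw] add [ibx,kuxt] -> 6 lines: mrbx eejk ibx kuxt zbtt uslom
Hunk 5: at line 1 remove [ibx,kuxt] add [tpai,cce] -> 6 lines: mrbx eejk tpai cce zbtt uslom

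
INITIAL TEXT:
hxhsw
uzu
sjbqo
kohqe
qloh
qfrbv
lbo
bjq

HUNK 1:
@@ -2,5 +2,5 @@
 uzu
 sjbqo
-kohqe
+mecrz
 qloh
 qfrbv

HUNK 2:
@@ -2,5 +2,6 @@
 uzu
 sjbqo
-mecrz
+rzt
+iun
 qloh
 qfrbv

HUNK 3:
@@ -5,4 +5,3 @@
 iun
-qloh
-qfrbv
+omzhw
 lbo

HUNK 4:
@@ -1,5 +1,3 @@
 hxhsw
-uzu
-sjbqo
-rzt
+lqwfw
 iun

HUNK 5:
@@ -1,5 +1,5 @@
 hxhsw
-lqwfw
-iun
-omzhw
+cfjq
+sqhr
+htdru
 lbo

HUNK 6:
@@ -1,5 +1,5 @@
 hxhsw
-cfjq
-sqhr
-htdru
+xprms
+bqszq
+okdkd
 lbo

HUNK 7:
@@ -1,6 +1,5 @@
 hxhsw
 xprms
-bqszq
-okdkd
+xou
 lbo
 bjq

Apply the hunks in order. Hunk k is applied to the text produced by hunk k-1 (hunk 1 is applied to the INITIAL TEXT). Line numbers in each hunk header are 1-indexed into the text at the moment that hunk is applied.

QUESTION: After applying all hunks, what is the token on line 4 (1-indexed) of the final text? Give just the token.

Answer: lbo

Derivation:
Hunk 1: at line 2 remove [kohqe] add [mecrz] -> 8 lines: hxhsw uzu sjbqo mecrz qloh qfrbv lbo bjq
Hunk 2: at line 2 remove [mecrz] add [rzt,iun] -> 9 lines: hxhsw uzu sjbqo rzt iun qloh qfrbv lbo bjq
Hunk 3: at line 5 remove [qloh,qfrbv] add [omzhw] -> 8 lines: hxhsw uzu sjbqo rzt iun omzhw lbo bjq
Hunk 4: at line 1 remove [uzu,sjbqo,rzt] add [lqwfw] -> 6 lines: hxhsw lqwfw iun omzhw lbo bjq
Hunk 5: at line 1 remove [lqwfw,iun,omzhw] add [cfjq,sqhr,htdru] -> 6 lines: hxhsw cfjq sqhr htdru lbo bjq
Hunk 6: at line 1 remove [cfjq,sqhr,htdru] add [xprms,bqszq,okdkd] -> 6 lines: hxhsw xprms bqszq okdkd lbo bjq
Hunk 7: at line 1 remove [bqszq,okdkd] add [xou] -> 5 lines: hxhsw xprms xou lbo bjq
Final line 4: lbo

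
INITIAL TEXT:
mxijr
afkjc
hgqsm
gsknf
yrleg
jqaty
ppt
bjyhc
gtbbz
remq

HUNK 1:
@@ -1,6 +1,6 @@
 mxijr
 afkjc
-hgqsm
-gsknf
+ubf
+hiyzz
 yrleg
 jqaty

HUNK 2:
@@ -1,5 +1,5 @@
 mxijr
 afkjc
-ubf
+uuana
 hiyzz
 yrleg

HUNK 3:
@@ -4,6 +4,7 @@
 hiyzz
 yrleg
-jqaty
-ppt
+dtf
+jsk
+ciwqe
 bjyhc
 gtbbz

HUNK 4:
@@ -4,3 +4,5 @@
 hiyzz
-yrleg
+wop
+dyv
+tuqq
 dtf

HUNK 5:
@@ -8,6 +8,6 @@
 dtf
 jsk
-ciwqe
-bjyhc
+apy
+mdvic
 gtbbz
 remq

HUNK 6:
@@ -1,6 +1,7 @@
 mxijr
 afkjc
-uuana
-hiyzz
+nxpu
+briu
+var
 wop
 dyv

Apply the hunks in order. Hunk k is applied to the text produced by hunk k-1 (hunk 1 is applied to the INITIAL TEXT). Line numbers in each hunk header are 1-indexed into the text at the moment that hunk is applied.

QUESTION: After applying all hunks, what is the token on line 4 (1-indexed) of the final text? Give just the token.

Answer: briu

Derivation:
Hunk 1: at line 1 remove [hgqsm,gsknf] add [ubf,hiyzz] -> 10 lines: mxijr afkjc ubf hiyzz yrleg jqaty ppt bjyhc gtbbz remq
Hunk 2: at line 1 remove [ubf] add [uuana] -> 10 lines: mxijr afkjc uuana hiyzz yrleg jqaty ppt bjyhc gtbbz remq
Hunk 3: at line 4 remove [jqaty,ppt] add [dtf,jsk,ciwqe] -> 11 lines: mxijr afkjc uuana hiyzz yrleg dtf jsk ciwqe bjyhc gtbbz remq
Hunk 4: at line 4 remove [yrleg] add [wop,dyv,tuqq] -> 13 lines: mxijr afkjc uuana hiyzz wop dyv tuqq dtf jsk ciwqe bjyhc gtbbz remq
Hunk 5: at line 8 remove [ciwqe,bjyhc] add [apy,mdvic] -> 13 lines: mxijr afkjc uuana hiyzz wop dyv tuqq dtf jsk apy mdvic gtbbz remq
Hunk 6: at line 1 remove [uuana,hiyzz] add [nxpu,briu,var] -> 14 lines: mxijr afkjc nxpu briu var wop dyv tuqq dtf jsk apy mdvic gtbbz remq
Final line 4: briu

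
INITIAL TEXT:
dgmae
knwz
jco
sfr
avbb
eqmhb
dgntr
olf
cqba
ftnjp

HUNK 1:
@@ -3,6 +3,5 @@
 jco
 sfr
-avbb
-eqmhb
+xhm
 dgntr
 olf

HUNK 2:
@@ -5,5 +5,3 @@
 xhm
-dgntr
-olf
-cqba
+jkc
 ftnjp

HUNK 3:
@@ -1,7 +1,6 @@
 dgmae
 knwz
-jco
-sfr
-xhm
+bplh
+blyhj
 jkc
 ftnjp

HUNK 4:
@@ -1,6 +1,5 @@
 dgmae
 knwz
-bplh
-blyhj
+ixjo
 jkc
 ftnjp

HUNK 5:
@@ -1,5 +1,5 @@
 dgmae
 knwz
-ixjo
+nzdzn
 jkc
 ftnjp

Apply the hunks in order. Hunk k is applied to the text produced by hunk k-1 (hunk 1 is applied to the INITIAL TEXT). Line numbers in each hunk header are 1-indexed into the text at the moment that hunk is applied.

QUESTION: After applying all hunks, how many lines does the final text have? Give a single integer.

Answer: 5

Derivation:
Hunk 1: at line 3 remove [avbb,eqmhb] add [xhm] -> 9 lines: dgmae knwz jco sfr xhm dgntr olf cqba ftnjp
Hunk 2: at line 5 remove [dgntr,olf,cqba] add [jkc] -> 7 lines: dgmae knwz jco sfr xhm jkc ftnjp
Hunk 3: at line 1 remove [jco,sfr,xhm] add [bplh,blyhj] -> 6 lines: dgmae knwz bplh blyhj jkc ftnjp
Hunk 4: at line 1 remove [bplh,blyhj] add [ixjo] -> 5 lines: dgmae knwz ixjo jkc ftnjp
Hunk 5: at line 1 remove [ixjo] add [nzdzn] -> 5 lines: dgmae knwz nzdzn jkc ftnjp
Final line count: 5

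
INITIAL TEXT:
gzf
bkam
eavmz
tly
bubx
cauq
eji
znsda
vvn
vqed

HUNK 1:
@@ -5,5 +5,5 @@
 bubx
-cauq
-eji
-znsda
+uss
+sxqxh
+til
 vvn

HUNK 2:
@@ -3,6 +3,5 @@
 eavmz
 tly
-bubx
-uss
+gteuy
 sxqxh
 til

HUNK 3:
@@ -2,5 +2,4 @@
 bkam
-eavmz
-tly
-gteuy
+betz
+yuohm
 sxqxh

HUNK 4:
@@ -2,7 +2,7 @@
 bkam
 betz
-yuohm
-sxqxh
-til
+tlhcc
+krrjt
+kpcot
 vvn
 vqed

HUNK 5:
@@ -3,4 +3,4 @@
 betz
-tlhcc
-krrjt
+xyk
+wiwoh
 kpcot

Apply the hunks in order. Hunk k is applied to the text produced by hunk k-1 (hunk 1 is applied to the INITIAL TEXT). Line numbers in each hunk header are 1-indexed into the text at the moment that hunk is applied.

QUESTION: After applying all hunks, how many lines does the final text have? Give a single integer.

Answer: 8

Derivation:
Hunk 1: at line 5 remove [cauq,eji,znsda] add [uss,sxqxh,til] -> 10 lines: gzf bkam eavmz tly bubx uss sxqxh til vvn vqed
Hunk 2: at line 3 remove [bubx,uss] add [gteuy] -> 9 lines: gzf bkam eavmz tly gteuy sxqxh til vvn vqed
Hunk 3: at line 2 remove [eavmz,tly,gteuy] add [betz,yuohm] -> 8 lines: gzf bkam betz yuohm sxqxh til vvn vqed
Hunk 4: at line 2 remove [yuohm,sxqxh,til] add [tlhcc,krrjt,kpcot] -> 8 lines: gzf bkam betz tlhcc krrjt kpcot vvn vqed
Hunk 5: at line 3 remove [tlhcc,krrjt] add [xyk,wiwoh] -> 8 lines: gzf bkam betz xyk wiwoh kpcot vvn vqed
Final line count: 8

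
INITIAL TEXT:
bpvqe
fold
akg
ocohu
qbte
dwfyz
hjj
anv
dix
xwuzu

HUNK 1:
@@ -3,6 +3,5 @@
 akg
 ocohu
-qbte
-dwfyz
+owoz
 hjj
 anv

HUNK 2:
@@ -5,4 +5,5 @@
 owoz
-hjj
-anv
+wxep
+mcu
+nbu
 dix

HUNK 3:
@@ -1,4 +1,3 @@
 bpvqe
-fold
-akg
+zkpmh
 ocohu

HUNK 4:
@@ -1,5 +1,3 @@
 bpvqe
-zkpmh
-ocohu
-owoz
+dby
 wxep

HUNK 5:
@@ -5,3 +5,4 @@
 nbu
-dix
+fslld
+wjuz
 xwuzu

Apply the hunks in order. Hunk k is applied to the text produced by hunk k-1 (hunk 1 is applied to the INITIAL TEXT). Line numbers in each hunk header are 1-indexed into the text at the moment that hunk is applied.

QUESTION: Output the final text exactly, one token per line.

Answer: bpvqe
dby
wxep
mcu
nbu
fslld
wjuz
xwuzu

Derivation:
Hunk 1: at line 3 remove [qbte,dwfyz] add [owoz] -> 9 lines: bpvqe fold akg ocohu owoz hjj anv dix xwuzu
Hunk 2: at line 5 remove [hjj,anv] add [wxep,mcu,nbu] -> 10 lines: bpvqe fold akg ocohu owoz wxep mcu nbu dix xwuzu
Hunk 3: at line 1 remove [fold,akg] add [zkpmh] -> 9 lines: bpvqe zkpmh ocohu owoz wxep mcu nbu dix xwuzu
Hunk 4: at line 1 remove [zkpmh,ocohu,owoz] add [dby] -> 7 lines: bpvqe dby wxep mcu nbu dix xwuzu
Hunk 5: at line 5 remove [dix] add [fslld,wjuz] -> 8 lines: bpvqe dby wxep mcu nbu fslld wjuz xwuzu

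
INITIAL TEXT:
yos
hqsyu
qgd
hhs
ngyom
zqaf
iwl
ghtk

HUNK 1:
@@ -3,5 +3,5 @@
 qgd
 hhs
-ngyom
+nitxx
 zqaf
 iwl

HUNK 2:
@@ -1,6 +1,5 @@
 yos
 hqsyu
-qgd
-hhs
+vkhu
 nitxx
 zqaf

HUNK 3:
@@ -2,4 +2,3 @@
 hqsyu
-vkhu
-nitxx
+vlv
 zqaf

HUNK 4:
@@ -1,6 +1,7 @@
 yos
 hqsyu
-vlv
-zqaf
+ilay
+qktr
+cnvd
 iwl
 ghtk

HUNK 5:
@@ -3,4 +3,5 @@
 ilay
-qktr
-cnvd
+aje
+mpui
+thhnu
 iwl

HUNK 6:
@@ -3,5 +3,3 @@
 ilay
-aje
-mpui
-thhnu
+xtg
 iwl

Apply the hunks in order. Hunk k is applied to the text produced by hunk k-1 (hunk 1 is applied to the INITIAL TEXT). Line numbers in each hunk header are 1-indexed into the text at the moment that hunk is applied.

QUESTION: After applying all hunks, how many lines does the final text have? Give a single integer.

Hunk 1: at line 3 remove [ngyom] add [nitxx] -> 8 lines: yos hqsyu qgd hhs nitxx zqaf iwl ghtk
Hunk 2: at line 1 remove [qgd,hhs] add [vkhu] -> 7 lines: yos hqsyu vkhu nitxx zqaf iwl ghtk
Hunk 3: at line 2 remove [vkhu,nitxx] add [vlv] -> 6 lines: yos hqsyu vlv zqaf iwl ghtk
Hunk 4: at line 1 remove [vlv,zqaf] add [ilay,qktr,cnvd] -> 7 lines: yos hqsyu ilay qktr cnvd iwl ghtk
Hunk 5: at line 3 remove [qktr,cnvd] add [aje,mpui,thhnu] -> 8 lines: yos hqsyu ilay aje mpui thhnu iwl ghtk
Hunk 6: at line 3 remove [aje,mpui,thhnu] add [xtg] -> 6 lines: yos hqsyu ilay xtg iwl ghtk
Final line count: 6

Answer: 6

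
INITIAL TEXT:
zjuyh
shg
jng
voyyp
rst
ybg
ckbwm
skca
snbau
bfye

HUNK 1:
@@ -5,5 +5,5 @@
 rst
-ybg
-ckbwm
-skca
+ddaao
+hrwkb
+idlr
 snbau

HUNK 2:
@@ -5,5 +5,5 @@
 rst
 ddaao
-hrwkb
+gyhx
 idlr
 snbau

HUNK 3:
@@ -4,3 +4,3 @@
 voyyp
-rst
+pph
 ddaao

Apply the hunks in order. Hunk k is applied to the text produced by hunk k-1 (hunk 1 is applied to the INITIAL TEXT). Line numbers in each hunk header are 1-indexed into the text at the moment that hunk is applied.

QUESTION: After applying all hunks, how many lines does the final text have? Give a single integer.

Answer: 10

Derivation:
Hunk 1: at line 5 remove [ybg,ckbwm,skca] add [ddaao,hrwkb,idlr] -> 10 lines: zjuyh shg jng voyyp rst ddaao hrwkb idlr snbau bfye
Hunk 2: at line 5 remove [hrwkb] add [gyhx] -> 10 lines: zjuyh shg jng voyyp rst ddaao gyhx idlr snbau bfye
Hunk 3: at line 4 remove [rst] add [pph] -> 10 lines: zjuyh shg jng voyyp pph ddaao gyhx idlr snbau bfye
Final line count: 10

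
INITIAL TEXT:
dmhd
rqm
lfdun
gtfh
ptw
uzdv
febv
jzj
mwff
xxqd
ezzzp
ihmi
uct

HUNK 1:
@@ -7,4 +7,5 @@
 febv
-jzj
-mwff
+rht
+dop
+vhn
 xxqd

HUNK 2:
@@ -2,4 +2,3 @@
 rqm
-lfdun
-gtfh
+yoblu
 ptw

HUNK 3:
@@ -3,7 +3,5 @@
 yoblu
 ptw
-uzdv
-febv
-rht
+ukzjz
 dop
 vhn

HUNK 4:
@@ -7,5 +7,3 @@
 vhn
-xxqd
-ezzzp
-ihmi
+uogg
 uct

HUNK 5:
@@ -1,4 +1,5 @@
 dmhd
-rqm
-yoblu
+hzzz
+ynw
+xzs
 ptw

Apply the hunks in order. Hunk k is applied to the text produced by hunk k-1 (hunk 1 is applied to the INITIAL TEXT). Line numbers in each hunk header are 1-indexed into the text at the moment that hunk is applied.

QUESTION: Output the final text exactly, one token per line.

Hunk 1: at line 7 remove [jzj,mwff] add [rht,dop,vhn] -> 14 lines: dmhd rqm lfdun gtfh ptw uzdv febv rht dop vhn xxqd ezzzp ihmi uct
Hunk 2: at line 2 remove [lfdun,gtfh] add [yoblu] -> 13 lines: dmhd rqm yoblu ptw uzdv febv rht dop vhn xxqd ezzzp ihmi uct
Hunk 3: at line 3 remove [uzdv,febv,rht] add [ukzjz] -> 11 lines: dmhd rqm yoblu ptw ukzjz dop vhn xxqd ezzzp ihmi uct
Hunk 4: at line 7 remove [xxqd,ezzzp,ihmi] add [uogg] -> 9 lines: dmhd rqm yoblu ptw ukzjz dop vhn uogg uct
Hunk 5: at line 1 remove [rqm,yoblu] add [hzzz,ynw,xzs] -> 10 lines: dmhd hzzz ynw xzs ptw ukzjz dop vhn uogg uct

Answer: dmhd
hzzz
ynw
xzs
ptw
ukzjz
dop
vhn
uogg
uct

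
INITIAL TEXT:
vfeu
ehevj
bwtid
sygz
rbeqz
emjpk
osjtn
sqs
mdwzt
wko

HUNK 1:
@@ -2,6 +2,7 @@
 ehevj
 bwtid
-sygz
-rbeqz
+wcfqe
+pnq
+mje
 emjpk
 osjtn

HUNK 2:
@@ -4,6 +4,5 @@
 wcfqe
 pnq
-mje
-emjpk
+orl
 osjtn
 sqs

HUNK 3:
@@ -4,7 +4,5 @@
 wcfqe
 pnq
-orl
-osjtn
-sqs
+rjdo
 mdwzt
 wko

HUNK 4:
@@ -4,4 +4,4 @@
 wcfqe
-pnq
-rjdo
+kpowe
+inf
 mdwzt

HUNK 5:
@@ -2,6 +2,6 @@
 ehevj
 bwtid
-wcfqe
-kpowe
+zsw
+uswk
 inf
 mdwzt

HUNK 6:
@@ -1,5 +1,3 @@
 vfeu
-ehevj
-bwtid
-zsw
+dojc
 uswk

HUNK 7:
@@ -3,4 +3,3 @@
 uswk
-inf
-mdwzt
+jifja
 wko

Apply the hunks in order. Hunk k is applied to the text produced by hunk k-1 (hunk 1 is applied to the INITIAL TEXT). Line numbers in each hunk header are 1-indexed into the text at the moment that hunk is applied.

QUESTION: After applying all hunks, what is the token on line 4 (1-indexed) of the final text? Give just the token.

Answer: jifja

Derivation:
Hunk 1: at line 2 remove [sygz,rbeqz] add [wcfqe,pnq,mje] -> 11 lines: vfeu ehevj bwtid wcfqe pnq mje emjpk osjtn sqs mdwzt wko
Hunk 2: at line 4 remove [mje,emjpk] add [orl] -> 10 lines: vfeu ehevj bwtid wcfqe pnq orl osjtn sqs mdwzt wko
Hunk 3: at line 4 remove [orl,osjtn,sqs] add [rjdo] -> 8 lines: vfeu ehevj bwtid wcfqe pnq rjdo mdwzt wko
Hunk 4: at line 4 remove [pnq,rjdo] add [kpowe,inf] -> 8 lines: vfeu ehevj bwtid wcfqe kpowe inf mdwzt wko
Hunk 5: at line 2 remove [wcfqe,kpowe] add [zsw,uswk] -> 8 lines: vfeu ehevj bwtid zsw uswk inf mdwzt wko
Hunk 6: at line 1 remove [ehevj,bwtid,zsw] add [dojc] -> 6 lines: vfeu dojc uswk inf mdwzt wko
Hunk 7: at line 3 remove [inf,mdwzt] add [jifja] -> 5 lines: vfeu dojc uswk jifja wko
Final line 4: jifja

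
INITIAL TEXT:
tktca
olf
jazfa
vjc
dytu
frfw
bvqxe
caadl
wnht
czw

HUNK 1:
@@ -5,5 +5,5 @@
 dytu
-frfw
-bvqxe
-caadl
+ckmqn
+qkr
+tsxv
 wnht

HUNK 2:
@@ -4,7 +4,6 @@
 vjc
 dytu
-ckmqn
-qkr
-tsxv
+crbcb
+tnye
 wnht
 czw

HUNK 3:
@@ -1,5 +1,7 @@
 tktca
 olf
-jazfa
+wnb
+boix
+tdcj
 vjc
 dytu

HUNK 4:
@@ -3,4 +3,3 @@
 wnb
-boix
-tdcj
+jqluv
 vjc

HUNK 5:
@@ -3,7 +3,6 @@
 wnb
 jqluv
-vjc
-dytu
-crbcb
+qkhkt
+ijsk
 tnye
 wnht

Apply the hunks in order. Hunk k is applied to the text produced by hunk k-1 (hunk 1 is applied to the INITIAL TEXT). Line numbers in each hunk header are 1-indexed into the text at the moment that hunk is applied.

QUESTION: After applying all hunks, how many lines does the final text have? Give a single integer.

Answer: 9

Derivation:
Hunk 1: at line 5 remove [frfw,bvqxe,caadl] add [ckmqn,qkr,tsxv] -> 10 lines: tktca olf jazfa vjc dytu ckmqn qkr tsxv wnht czw
Hunk 2: at line 4 remove [ckmqn,qkr,tsxv] add [crbcb,tnye] -> 9 lines: tktca olf jazfa vjc dytu crbcb tnye wnht czw
Hunk 3: at line 1 remove [jazfa] add [wnb,boix,tdcj] -> 11 lines: tktca olf wnb boix tdcj vjc dytu crbcb tnye wnht czw
Hunk 4: at line 3 remove [boix,tdcj] add [jqluv] -> 10 lines: tktca olf wnb jqluv vjc dytu crbcb tnye wnht czw
Hunk 5: at line 3 remove [vjc,dytu,crbcb] add [qkhkt,ijsk] -> 9 lines: tktca olf wnb jqluv qkhkt ijsk tnye wnht czw
Final line count: 9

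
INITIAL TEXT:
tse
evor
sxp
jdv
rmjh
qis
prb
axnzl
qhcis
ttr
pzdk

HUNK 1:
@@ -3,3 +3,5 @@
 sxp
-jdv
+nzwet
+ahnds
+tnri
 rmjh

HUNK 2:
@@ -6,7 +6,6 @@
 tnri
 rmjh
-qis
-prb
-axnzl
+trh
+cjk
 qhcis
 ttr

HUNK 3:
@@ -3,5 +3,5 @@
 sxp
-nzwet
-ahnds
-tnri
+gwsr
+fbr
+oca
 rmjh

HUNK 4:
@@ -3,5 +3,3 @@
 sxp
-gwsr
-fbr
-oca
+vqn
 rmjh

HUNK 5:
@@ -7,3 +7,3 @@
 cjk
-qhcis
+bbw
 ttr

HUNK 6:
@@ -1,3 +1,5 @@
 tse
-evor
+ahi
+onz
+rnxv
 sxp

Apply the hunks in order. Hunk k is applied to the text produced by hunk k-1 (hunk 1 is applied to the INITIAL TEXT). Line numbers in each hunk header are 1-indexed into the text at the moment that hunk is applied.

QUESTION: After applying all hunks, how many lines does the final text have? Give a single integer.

Answer: 12

Derivation:
Hunk 1: at line 3 remove [jdv] add [nzwet,ahnds,tnri] -> 13 lines: tse evor sxp nzwet ahnds tnri rmjh qis prb axnzl qhcis ttr pzdk
Hunk 2: at line 6 remove [qis,prb,axnzl] add [trh,cjk] -> 12 lines: tse evor sxp nzwet ahnds tnri rmjh trh cjk qhcis ttr pzdk
Hunk 3: at line 3 remove [nzwet,ahnds,tnri] add [gwsr,fbr,oca] -> 12 lines: tse evor sxp gwsr fbr oca rmjh trh cjk qhcis ttr pzdk
Hunk 4: at line 3 remove [gwsr,fbr,oca] add [vqn] -> 10 lines: tse evor sxp vqn rmjh trh cjk qhcis ttr pzdk
Hunk 5: at line 7 remove [qhcis] add [bbw] -> 10 lines: tse evor sxp vqn rmjh trh cjk bbw ttr pzdk
Hunk 6: at line 1 remove [evor] add [ahi,onz,rnxv] -> 12 lines: tse ahi onz rnxv sxp vqn rmjh trh cjk bbw ttr pzdk
Final line count: 12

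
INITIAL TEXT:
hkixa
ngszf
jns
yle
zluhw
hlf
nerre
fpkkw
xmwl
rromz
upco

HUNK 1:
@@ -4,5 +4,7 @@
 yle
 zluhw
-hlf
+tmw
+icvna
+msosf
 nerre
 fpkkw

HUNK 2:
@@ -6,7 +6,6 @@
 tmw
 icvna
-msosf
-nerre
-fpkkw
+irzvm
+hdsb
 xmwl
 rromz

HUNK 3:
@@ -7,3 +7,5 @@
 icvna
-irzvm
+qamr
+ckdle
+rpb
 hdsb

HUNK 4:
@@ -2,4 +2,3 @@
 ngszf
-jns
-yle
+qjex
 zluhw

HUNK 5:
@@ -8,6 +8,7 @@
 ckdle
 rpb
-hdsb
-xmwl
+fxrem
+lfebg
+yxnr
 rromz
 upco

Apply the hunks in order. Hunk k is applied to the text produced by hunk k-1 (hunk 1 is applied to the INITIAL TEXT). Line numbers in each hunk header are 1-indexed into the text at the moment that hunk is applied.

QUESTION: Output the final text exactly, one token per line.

Answer: hkixa
ngszf
qjex
zluhw
tmw
icvna
qamr
ckdle
rpb
fxrem
lfebg
yxnr
rromz
upco

Derivation:
Hunk 1: at line 4 remove [hlf] add [tmw,icvna,msosf] -> 13 lines: hkixa ngszf jns yle zluhw tmw icvna msosf nerre fpkkw xmwl rromz upco
Hunk 2: at line 6 remove [msosf,nerre,fpkkw] add [irzvm,hdsb] -> 12 lines: hkixa ngszf jns yle zluhw tmw icvna irzvm hdsb xmwl rromz upco
Hunk 3: at line 7 remove [irzvm] add [qamr,ckdle,rpb] -> 14 lines: hkixa ngszf jns yle zluhw tmw icvna qamr ckdle rpb hdsb xmwl rromz upco
Hunk 4: at line 2 remove [jns,yle] add [qjex] -> 13 lines: hkixa ngszf qjex zluhw tmw icvna qamr ckdle rpb hdsb xmwl rromz upco
Hunk 5: at line 8 remove [hdsb,xmwl] add [fxrem,lfebg,yxnr] -> 14 lines: hkixa ngszf qjex zluhw tmw icvna qamr ckdle rpb fxrem lfebg yxnr rromz upco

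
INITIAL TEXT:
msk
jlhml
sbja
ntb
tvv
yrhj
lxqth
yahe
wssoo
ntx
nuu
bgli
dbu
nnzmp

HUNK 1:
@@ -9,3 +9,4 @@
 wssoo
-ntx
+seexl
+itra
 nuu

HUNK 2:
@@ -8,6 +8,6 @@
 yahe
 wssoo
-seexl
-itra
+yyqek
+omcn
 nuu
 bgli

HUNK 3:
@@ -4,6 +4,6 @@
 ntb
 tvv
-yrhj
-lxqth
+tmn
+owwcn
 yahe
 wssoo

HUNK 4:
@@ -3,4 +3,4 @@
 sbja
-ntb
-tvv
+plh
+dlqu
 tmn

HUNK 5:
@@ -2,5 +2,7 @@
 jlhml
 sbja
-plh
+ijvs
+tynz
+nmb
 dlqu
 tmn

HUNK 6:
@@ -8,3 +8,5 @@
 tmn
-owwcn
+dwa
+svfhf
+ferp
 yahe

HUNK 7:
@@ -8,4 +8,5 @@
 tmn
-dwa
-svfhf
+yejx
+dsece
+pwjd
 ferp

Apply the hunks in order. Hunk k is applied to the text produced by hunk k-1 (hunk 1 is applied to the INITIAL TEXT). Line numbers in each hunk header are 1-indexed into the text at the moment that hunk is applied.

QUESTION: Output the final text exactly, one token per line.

Hunk 1: at line 9 remove [ntx] add [seexl,itra] -> 15 lines: msk jlhml sbja ntb tvv yrhj lxqth yahe wssoo seexl itra nuu bgli dbu nnzmp
Hunk 2: at line 8 remove [seexl,itra] add [yyqek,omcn] -> 15 lines: msk jlhml sbja ntb tvv yrhj lxqth yahe wssoo yyqek omcn nuu bgli dbu nnzmp
Hunk 3: at line 4 remove [yrhj,lxqth] add [tmn,owwcn] -> 15 lines: msk jlhml sbja ntb tvv tmn owwcn yahe wssoo yyqek omcn nuu bgli dbu nnzmp
Hunk 4: at line 3 remove [ntb,tvv] add [plh,dlqu] -> 15 lines: msk jlhml sbja plh dlqu tmn owwcn yahe wssoo yyqek omcn nuu bgli dbu nnzmp
Hunk 5: at line 2 remove [plh] add [ijvs,tynz,nmb] -> 17 lines: msk jlhml sbja ijvs tynz nmb dlqu tmn owwcn yahe wssoo yyqek omcn nuu bgli dbu nnzmp
Hunk 6: at line 8 remove [owwcn] add [dwa,svfhf,ferp] -> 19 lines: msk jlhml sbja ijvs tynz nmb dlqu tmn dwa svfhf ferp yahe wssoo yyqek omcn nuu bgli dbu nnzmp
Hunk 7: at line 8 remove [dwa,svfhf] add [yejx,dsece,pwjd] -> 20 lines: msk jlhml sbja ijvs tynz nmb dlqu tmn yejx dsece pwjd ferp yahe wssoo yyqek omcn nuu bgli dbu nnzmp

Answer: msk
jlhml
sbja
ijvs
tynz
nmb
dlqu
tmn
yejx
dsece
pwjd
ferp
yahe
wssoo
yyqek
omcn
nuu
bgli
dbu
nnzmp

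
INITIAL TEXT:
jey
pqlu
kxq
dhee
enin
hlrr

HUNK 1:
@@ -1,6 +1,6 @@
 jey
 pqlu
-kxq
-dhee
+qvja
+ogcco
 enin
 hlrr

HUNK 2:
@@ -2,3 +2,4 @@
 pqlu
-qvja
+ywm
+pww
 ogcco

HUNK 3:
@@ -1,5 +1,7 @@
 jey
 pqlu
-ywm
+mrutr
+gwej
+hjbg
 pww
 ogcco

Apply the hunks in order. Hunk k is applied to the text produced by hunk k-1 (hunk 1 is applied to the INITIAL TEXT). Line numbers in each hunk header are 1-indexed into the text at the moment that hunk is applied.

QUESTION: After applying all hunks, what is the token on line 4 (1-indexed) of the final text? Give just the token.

Answer: gwej

Derivation:
Hunk 1: at line 1 remove [kxq,dhee] add [qvja,ogcco] -> 6 lines: jey pqlu qvja ogcco enin hlrr
Hunk 2: at line 2 remove [qvja] add [ywm,pww] -> 7 lines: jey pqlu ywm pww ogcco enin hlrr
Hunk 3: at line 1 remove [ywm] add [mrutr,gwej,hjbg] -> 9 lines: jey pqlu mrutr gwej hjbg pww ogcco enin hlrr
Final line 4: gwej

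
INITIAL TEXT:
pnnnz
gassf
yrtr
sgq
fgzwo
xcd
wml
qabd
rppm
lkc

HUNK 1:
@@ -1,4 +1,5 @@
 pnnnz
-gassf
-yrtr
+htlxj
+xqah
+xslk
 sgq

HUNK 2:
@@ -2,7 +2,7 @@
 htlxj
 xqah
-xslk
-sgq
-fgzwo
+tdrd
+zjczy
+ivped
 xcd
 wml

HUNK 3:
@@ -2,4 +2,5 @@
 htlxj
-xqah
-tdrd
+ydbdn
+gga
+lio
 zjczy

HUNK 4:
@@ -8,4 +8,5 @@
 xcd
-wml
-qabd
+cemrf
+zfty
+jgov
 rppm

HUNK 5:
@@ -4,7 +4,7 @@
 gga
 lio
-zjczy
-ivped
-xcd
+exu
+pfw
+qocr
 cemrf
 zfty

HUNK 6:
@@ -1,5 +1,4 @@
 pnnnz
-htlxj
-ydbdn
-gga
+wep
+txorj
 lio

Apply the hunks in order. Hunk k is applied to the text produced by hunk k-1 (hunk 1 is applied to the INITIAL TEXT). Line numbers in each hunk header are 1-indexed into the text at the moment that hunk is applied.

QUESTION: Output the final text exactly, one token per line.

Hunk 1: at line 1 remove [gassf,yrtr] add [htlxj,xqah,xslk] -> 11 lines: pnnnz htlxj xqah xslk sgq fgzwo xcd wml qabd rppm lkc
Hunk 2: at line 2 remove [xslk,sgq,fgzwo] add [tdrd,zjczy,ivped] -> 11 lines: pnnnz htlxj xqah tdrd zjczy ivped xcd wml qabd rppm lkc
Hunk 3: at line 2 remove [xqah,tdrd] add [ydbdn,gga,lio] -> 12 lines: pnnnz htlxj ydbdn gga lio zjczy ivped xcd wml qabd rppm lkc
Hunk 4: at line 8 remove [wml,qabd] add [cemrf,zfty,jgov] -> 13 lines: pnnnz htlxj ydbdn gga lio zjczy ivped xcd cemrf zfty jgov rppm lkc
Hunk 5: at line 4 remove [zjczy,ivped,xcd] add [exu,pfw,qocr] -> 13 lines: pnnnz htlxj ydbdn gga lio exu pfw qocr cemrf zfty jgov rppm lkc
Hunk 6: at line 1 remove [htlxj,ydbdn,gga] add [wep,txorj] -> 12 lines: pnnnz wep txorj lio exu pfw qocr cemrf zfty jgov rppm lkc

Answer: pnnnz
wep
txorj
lio
exu
pfw
qocr
cemrf
zfty
jgov
rppm
lkc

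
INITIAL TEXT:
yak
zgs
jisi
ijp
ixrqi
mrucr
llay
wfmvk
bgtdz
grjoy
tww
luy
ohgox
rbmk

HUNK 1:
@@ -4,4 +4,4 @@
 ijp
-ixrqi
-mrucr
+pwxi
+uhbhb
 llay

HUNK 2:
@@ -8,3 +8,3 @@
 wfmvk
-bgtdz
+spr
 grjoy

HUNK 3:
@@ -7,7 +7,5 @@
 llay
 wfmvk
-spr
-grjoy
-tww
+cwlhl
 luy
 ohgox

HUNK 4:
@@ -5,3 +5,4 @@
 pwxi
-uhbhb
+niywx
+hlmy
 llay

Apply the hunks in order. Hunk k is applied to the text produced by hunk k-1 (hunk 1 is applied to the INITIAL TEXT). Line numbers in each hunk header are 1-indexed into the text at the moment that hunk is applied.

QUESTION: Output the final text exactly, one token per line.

Answer: yak
zgs
jisi
ijp
pwxi
niywx
hlmy
llay
wfmvk
cwlhl
luy
ohgox
rbmk

Derivation:
Hunk 1: at line 4 remove [ixrqi,mrucr] add [pwxi,uhbhb] -> 14 lines: yak zgs jisi ijp pwxi uhbhb llay wfmvk bgtdz grjoy tww luy ohgox rbmk
Hunk 2: at line 8 remove [bgtdz] add [spr] -> 14 lines: yak zgs jisi ijp pwxi uhbhb llay wfmvk spr grjoy tww luy ohgox rbmk
Hunk 3: at line 7 remove [spr,grjoy,tww] add [cwlhl] -> 12 lines: yak zgs jisi ijp pwxi uhbhb llay wfmvk cwlhl luy ohgox rbmk
Hunk 4: at line 5 remove [uhbhb] add [niywx,hlmy] -> 13 lines: yak zgs jisi ijp pwxi niywx hlmy llay wfmvk cwlhl luy ohgox rbmk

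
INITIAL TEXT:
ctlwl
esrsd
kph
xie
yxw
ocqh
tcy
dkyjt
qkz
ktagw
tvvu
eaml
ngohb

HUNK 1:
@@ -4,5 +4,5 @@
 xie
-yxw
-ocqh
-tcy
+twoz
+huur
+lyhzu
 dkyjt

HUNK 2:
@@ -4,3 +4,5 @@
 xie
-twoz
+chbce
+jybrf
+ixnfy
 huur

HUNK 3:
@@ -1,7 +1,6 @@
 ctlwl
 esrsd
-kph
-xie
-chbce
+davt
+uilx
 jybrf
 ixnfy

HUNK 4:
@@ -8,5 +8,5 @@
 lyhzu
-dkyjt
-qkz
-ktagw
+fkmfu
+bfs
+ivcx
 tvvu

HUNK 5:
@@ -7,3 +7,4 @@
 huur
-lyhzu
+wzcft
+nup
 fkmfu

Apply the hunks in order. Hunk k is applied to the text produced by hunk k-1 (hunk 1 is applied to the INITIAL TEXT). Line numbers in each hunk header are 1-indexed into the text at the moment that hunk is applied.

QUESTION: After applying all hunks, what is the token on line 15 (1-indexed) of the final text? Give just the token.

Answer: ngohb

Derivation:
Hunk 1: at line 4 remove [yxw,ocqh,tcy] add [twoz,huur,lyhzu] -> 13 lines: ctlwl esrsd kph xie twoz huur lyhzu dkyjt qkz ktagw tvvu eaml ngohb
Hunk 2: at line 4 remove [twoz] add [chbce,jybrf,ixnfy] -> 15 lines: ctlwl esrsd kph xie chbce jybrf ixnfy huur lyhzu dkyjt qkz ktagw tvvu eaml ngohb
Hunk 3: at line 1 remove [kph,xie,chbce] add [davt,uilx] -> 14 lines: ctlwl esrsd davt uilx jybrf ixnfy huur lyhzu dkyjt qkz ktagw tvvu eaml ngohb
Hunk 4: at line 8 remove [dkyjt,qkz,ktagw] add [fkmfu,bfs,ivcx] -> 14 lines: ctlwl esrsd davt uilx jybrf ixnfy huur lyhzu fkmfu bfs ivcx tvvu eaml ngohb
Hunk 5: at line 7 remove [lyhzu] add [wzcft,nup] -> 15 lines: ctlwl esrsd davt uilx jybrf ixnfy huur wzcft nup fkmfu bfs ivcx tvvu eaml ngohb
Final line 15: ngohb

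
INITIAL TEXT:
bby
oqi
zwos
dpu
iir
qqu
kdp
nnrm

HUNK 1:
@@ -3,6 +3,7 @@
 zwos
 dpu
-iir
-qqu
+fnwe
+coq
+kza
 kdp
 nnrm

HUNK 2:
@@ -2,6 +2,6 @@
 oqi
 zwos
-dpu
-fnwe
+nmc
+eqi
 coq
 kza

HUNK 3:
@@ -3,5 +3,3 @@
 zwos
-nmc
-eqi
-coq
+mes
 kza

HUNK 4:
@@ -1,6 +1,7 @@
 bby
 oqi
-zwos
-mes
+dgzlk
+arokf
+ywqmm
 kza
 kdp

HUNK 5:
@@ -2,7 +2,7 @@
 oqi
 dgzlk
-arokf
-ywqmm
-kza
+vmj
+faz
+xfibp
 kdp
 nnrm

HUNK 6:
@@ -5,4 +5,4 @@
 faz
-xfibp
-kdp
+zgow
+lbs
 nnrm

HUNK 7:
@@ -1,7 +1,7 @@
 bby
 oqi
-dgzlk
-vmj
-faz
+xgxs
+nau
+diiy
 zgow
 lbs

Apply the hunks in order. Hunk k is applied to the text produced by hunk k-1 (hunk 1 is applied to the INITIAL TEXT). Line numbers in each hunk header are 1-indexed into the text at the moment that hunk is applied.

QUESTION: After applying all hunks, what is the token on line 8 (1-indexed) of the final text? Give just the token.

Answer: nnrm

Derivation:
Hunk 1: at line 3 remove [iir,qqu] add [fnwe,coq,kza] -> 9 lines: bby oqi zwos dpu fnwe coq kza kdp nnrm
Hunk 2: at line 2 remove [dpu,fnwe] add [nmc,eqi] -> 9 lines: bby oqi zwos nmc eqi coq kza kdp nnrm
Hunk 3: at line 3 remove [nmc,eqi,coq] add [mes] -> 7 lines: bby oqi zwos mes kza kdp nnrm
Hunk 4: at line 1 remove [zwos,mes] add [dgzlk,arokf,ywqmm] -> 8 lines: bby oqi dgzlk arokf ywqmm kza kdp nnrm
Hunk 5: at line 2 remove [arokf,ywqmm,kza] add [vmj,faz,xfibp] -> 8 lines: bby oqi dgzlk vmj faz xfibp kdp nnrm
Hunk 6: at line 5 remove [xfibp,kdp] add [zgow,lbs] -> 8 lines: bby oqi dgzlk vmj faz zgow lbs nnrm
Hunk 7: at line 1 remove [dgzlk,vmj,faz] add [xgxs,nau,diiy] -> 8 lines: bby oqi xgxs nau diiy zgow lbs nnrm
Final line 8: nnrm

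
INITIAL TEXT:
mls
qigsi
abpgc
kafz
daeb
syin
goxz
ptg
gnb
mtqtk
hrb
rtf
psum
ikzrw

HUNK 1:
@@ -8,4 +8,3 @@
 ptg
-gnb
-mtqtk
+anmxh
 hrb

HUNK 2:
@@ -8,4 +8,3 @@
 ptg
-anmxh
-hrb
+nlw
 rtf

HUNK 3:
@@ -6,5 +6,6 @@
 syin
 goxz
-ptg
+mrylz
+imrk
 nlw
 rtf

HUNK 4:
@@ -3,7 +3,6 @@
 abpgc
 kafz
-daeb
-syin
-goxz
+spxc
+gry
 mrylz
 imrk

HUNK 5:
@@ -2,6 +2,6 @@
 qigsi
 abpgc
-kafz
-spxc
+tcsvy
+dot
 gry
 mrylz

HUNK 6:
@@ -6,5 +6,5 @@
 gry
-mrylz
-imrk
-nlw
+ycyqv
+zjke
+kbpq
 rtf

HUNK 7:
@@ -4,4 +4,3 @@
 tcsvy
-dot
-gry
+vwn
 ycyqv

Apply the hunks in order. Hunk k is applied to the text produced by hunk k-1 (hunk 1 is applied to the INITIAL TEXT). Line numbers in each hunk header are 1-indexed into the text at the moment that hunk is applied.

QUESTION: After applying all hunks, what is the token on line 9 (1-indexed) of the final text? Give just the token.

Answer: rtf

Derivation:
Hunk 1: at line 8 remove [gnb,mtqtk] add [anmxh] -> 13 lines: mls qigsi abpgc kafz daeb syin goxz ptg anmxh hrb rtf psum ikzrw
Hunk 2: at line 8 remove [anmxh,hrb] add [nlw] -> 12 lines: mls qigsi abpgc kafz daeb syin goxz ptg nlw rtf psum ikzrw
Hunk 3: at line 6 remove [ptg] add [mrylz,imrk] -> 13 lines: mls qigsi abpgc kafz daeb syin goxz mrylz imrk nlw rtf psum ikzrw
Hunk 4: at line 3 remove [daeb,syin,goxz] add [spxc,gry] -> 12 lines: mls qigsi abpgc kafz spxc gry mrylz imrk nlw rtf psum ikzrw
Hunk 5: at line 2 remove [kafz,spxc] add [tcsvy,dot] -> 12 lines: mls qigsi abpgc tcsvy dot gry mrylz imrk nlw rtf psum ikzrw
Hunk 6: at line 6 remove [mrylz,imrk,nlw] add [ycyqv,zjke,kbpq] -> 12 lines: mls qigsi abpgc tcsvy dot gry ycyqv zjke kbpq rtf psum ikzrw
Hunk 7: at line 4 remove [dot,gry] add [vwn] -> 11 lines: mls qigsi abpgc tcsvy vwn ycyqv zjke kbpq rtf psum ikzrw
Final line 9: rtf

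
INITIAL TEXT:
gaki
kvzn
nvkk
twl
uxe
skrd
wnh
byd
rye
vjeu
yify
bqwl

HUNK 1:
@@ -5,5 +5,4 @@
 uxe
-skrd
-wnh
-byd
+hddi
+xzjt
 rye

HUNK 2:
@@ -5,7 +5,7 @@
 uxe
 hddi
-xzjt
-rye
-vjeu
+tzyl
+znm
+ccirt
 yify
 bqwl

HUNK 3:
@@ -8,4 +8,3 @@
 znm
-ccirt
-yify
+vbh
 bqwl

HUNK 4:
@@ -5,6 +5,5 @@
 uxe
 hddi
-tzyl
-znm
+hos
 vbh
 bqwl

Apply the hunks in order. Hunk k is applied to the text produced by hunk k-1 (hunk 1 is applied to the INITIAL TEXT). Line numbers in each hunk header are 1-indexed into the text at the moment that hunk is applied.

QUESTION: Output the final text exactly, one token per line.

Answer: gaki
kvzn
nvkk
twl
uxe
hddi
hos
vbh
bqwl

Derivation:
Hunk 1: at line 5 remove [skrd,wnh,byd] add [hddi,xzjt] -> 11 lines: gaki kvzn nvkk twl uxe hddi xzjt rye vjeu yify bqwl
Hunk 2: at line 5 remove [xzjt,rye,vjeu] add [tzyl,znm,ccirt] -> 11 lines: gaki kvzn nvkk twl uxe hddi tzyl znm ccirt yify bqwl
Hunk 3: at line 8 remove [ccirt,yify] add [vbh] -> 10 lines: gaki kvzn nvkk twl uxe hddi tzyl znm vbh bqwl
Hunk 4: at line 5 remove [tzyl,znm] add [hos] -> 9 lines: gaki kvzn nvkk twl uxe hddi hos vbh bqwl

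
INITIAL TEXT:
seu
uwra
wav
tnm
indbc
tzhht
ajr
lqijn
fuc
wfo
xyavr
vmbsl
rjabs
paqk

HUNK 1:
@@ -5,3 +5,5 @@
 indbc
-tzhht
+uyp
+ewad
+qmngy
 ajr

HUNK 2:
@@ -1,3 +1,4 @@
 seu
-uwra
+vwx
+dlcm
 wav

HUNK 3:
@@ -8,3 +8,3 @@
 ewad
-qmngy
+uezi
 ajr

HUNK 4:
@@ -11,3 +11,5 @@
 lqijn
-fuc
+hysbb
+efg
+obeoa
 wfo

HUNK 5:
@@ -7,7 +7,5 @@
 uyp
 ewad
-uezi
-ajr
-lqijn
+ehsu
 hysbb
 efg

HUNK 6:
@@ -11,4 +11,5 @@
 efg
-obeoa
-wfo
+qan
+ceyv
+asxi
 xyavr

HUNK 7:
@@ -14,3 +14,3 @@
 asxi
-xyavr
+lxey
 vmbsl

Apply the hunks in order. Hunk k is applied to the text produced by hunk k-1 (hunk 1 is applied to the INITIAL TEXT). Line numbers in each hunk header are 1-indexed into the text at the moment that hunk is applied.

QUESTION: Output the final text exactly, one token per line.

Hunk 1: at line 5 remove [tzhht] add [uyp,ewad,qmngy] -> 16 lines: seu uwra wav tnm indbc uyp ewad qmngy ajr lqijn fuc wfo xyavr vmbsl rjabs paqk
Hunk 2: at line 1 remove [uwra] add [vwx,dlcm] -> 17 lines: seu vwx dlcm wav tnm indbc uyp ewad qmngy ajr lqijn fuc wfo xyavr vmbsl rjabs paqk
Hunk 3: at line 8 remove [qmngy] add [uezi] -> 17 lines: seu vwx dlcm wav tnm indbc uyp ewad uezi ajr lqijn fuc wfo xyavr vmbsl rjabs paqk
Hunk 4: at line 11 remove [fuc] add [hysbb,efg,obeoa] -> 19 lines: seu vwx dlcm wav tnm indbc uyp ewad uezi ajr lqijn hysbb efg obeoa wfo xyavr vmbsl rjabs paqk
Hunk 5: at line 7 remove [uezi,ajr,lqijn] add [ehsu] -> 17 lines: seu vwx dlcm wav tnm indbc uyp ewad ehsu hysbb efg obeoa wfo xyavr vmbsl rjabs paqk
Hunk 6: at line 11 remove [obeoa,wfo] add [qan,ceyv,asxi] -> 18 lines: seu vwx dlcm wav tnm indbc uyp ewad ehsu hysbb efg qan ceyv asxi xyavr vmbsl rjabs paqk
Hunk 7: at line 14 remove [xyavr] add [lxey] -> 18 lines: seu vwx dlcm wav tnm indbc uyp ewad ehsu hysbb efg qan ceyv asxi lxey vmbsl rjabs paqk

Answer: seu
vwx
dlcm
wav
tnm
indbc
uyp
ewad
ehsu
hysbb
efg
qan
ceyv
asxi
lxey
vmbsl
rjabs
paqk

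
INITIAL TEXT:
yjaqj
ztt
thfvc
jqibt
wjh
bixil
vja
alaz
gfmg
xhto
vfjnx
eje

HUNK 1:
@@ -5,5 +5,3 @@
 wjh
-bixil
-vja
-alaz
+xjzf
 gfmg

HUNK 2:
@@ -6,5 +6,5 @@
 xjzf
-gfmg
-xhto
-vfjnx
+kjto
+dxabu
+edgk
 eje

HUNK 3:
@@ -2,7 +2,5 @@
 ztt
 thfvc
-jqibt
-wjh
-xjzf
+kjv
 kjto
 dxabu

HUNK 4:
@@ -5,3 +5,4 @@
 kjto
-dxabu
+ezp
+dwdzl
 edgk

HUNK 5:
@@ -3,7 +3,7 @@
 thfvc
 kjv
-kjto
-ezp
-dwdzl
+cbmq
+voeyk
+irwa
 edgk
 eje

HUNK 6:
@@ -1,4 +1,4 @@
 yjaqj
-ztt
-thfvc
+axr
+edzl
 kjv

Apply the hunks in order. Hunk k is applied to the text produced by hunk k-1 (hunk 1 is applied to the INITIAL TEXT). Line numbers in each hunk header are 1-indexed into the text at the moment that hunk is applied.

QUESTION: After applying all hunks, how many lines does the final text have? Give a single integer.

Hunk 1: at line 5 remove [bixil,vja,alaz] add [xjzf] -> 10 lines: yjaqj ztt thfvc jqibt wjh xjzf gfmg xhto vfjnx eje
Hunk 2: at line 6 remove [gfmg,xhto,vfjnx] add [kjto,dxabu,edgk] -> 10 lines: yjaqj ztt thfvc jqibt wjh xjzf kjto dxabu edgk eje
Hunk 3: at line 2 remove [jqibt,wjh,xjzf] add [kjv] -> 8 lines: yjaqj ztt thfvc kjv kjto dxabu edgk eje
Hunk 4: at line 5 remove [dxabu] add [ezp,dwdzl] -> 9 lines: yjaqj ztt thfvc kjv kjto ezp dwdzl edgk eje
Hunk 5: at line 3 remove [kjto,ezp,dwdzl] add [cbmq,voeyk,irwa] -> 9 lines: yjaqj ztt thfvc kjv cbmq voeyk irwa edgk eje
Hunk 6: at line 1 remove [ztt,thfvc] add [axr,edzl] -> 9 lines: yjaqj axr edzl kjv cbmq voeyk irwa edgk eje
Final line count: 9

Answer: 9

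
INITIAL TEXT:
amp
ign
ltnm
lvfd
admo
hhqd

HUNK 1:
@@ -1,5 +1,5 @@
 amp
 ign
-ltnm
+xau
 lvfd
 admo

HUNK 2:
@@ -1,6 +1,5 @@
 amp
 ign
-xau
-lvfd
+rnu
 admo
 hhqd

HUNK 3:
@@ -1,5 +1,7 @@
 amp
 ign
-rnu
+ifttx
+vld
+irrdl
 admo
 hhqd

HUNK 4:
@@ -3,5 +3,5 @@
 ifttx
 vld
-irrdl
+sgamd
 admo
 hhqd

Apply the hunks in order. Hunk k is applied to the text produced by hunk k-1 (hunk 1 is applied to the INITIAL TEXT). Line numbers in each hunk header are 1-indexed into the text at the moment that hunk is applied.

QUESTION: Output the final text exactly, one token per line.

Answer: amp
ign
ifttx
vld
sgamd
admo
hhqd

Derivation:
Hunk 1: at line 1 remove [ltnm] add [xau] -> 6 lines: amp ign xau lvfd admo hhqd
Hunk 2: at line 1 remove [xau,lvfd] add [rnu] -> 5 lines: amp ign rnu admo hhqd
Hunk 3: at line 1 remove [rnu] add [ifttx,vld,irrdl] -> 7 lines: amp ign ifttx vld irrdl admo hhqd
Hunk 4: at line 3 remove [irrdl] add [sgamd] -> 7 lines: amp ign ifttx vld sgamd admo hhqd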